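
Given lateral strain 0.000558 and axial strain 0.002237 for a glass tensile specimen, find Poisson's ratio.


Poisson's ratio: nu = lateral strain / axial strain
  nu = 0.000558 / 0.002237 = 0.2494

0.2494


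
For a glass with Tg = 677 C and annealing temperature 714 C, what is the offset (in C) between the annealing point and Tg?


Offset = T_anneal - Tg:
  offset = 714 - 677 = 37 C

37 C


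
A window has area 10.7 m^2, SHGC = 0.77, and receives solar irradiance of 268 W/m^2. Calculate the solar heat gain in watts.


Solar heat gain: Q = Area * SHGC * Irradiance
  Q = 10.7 * 0.77 * 268 = 2208.1 W

2208.1 W


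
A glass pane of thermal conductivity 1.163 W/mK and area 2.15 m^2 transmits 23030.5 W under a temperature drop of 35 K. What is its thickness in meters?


Fourier's law: t = k * A * dT / Q
  t = 1.163 * 2.15 * 35 / 23030.5
  t = 87.51575 / 23030.5 = 0.0038 m

0.0038 m


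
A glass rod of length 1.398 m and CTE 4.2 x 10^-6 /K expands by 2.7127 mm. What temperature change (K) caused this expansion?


Rearrange dL = alpha * L0 * dT for dT:
  dT = dL / (alpha * L0)
  dL (m) = 2.7127 / 1000 = 0.0027127
  dT = 0.0027127 / ((4.2 x 10^-6) * 1.398) = 462.0 K

462.0 K


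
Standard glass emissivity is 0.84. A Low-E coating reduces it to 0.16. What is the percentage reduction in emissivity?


Percentage reduction = (1 - coated/uncoated) * 100
  Ratio = 0.16 / 0.84 = 0.1905
  Reduction = (1 - 0.1905) * 100 = 81.0%

81.0%


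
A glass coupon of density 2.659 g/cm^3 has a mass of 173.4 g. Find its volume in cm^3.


Rearrange rho = m / V:
  V = m / rho
  V = 173.4 / 2.659 = 65.212 cm^3

65.212 cm^3


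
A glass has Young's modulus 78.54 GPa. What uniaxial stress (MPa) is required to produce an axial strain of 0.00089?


Rearrange E = sigma / epsilon:
  sigma = E * epsilon
  E (MPa) = 78.54 * 1000 = 78540
  sigma = 78540 * 0.00089 = 69.9 MPa

69.9 MPa


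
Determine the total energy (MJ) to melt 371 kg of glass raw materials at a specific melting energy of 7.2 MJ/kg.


Total energy = mass * specific energy
  E = 371 * 7.2 = 2671.2 MJ

2671.2 MJ


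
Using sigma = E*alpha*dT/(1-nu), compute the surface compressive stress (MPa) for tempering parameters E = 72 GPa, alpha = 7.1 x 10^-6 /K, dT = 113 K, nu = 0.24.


Tempering stress: sigma = E * alpha * dT / (1 - nu)
  E (MPa) = 72 * 1000 = 72000
  Numerator = 72000 * (7.1 x 10^-6) * 113 = 57.7656
  Denominator = 1 - 0.24 = 0.76
  sigma = 57.7656 / 0.76 = 76.0 MPa

76.0 MPa


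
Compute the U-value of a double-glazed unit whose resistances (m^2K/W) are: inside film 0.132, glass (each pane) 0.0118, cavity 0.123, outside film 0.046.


Total thermal resistance (series):
  R_total = R_in + R_glass + R_air + R_glass + R_out
  R_total = 0.132 + 0.0118 + 0.123 + 0.0118 + 0.046 = 0.3246 m^2K/W
U-value = 1 / R_total = 1 / 0.3246 = 3.081 W/m^2K

3.081 W/m^2K


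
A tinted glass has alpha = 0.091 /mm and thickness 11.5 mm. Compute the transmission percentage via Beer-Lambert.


Beer-Lambert law: T = exp(-alpha * thickness)
  exponent = -0.091 * 11.5 = -1.0465
  T = exp(-1.0465) = 0.3512
  Percentage = 0.3512 * 100 = 35.12%

35.12%


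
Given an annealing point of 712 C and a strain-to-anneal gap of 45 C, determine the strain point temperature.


Strain point = annealing point - difference:
  T_strain = 712 - 45 = 667 C

667 C


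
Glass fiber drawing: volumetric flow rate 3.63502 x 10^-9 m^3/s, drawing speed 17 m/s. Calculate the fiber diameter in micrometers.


Cross-sectional area from continuity:
  A = Q / v = 3.63502 x 10^-9 / 17 = 2.138247 x 10^-10 m^2
Diameter from circular cross-section:
  d = sqrt(4A / pi) * 10^6 (m -> um)
  d = sqrt(4 * 2.138247 x 10^-10 / pi) * 10^6 = 16.5 um

16.5 um


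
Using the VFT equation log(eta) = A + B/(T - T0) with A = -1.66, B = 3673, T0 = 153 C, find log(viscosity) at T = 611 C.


VFT equation: log(eta) = A + B / (T - T0)
  T - T0 = 611 - 153 = 458
  B / (T - T0) = 3673 / 458 = 8.02
  log(eta) = -1.66 + 8.02 = 6.36

6.36


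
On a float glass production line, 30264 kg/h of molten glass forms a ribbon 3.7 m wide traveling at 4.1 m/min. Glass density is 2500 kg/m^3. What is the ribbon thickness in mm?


Ribbon cross-section from mass balance:
  Volume rate = throughput / density = 30264 / 2500 = 12.1056 m^3/h
  thickness = volume rate / (speed * 60 * width), i.e.
  thickness = throughput / (60 * speed * width * density) * 1000
  thickness = 30264 / (60 * 4.1 * 3.7 * 2500) * 1000 = 13.3 mm

13.3 mm


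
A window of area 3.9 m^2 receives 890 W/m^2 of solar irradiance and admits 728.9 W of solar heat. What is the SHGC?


Rearrange Q = Area * SHGC * Irradiance:
  SHGC = Q / (Area * Irradiance)
  SHGC = 728.9 / (3.9 * 890) = 0.21

0.21


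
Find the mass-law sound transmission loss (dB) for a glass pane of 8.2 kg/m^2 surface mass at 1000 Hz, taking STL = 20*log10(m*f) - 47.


Mass law: STL = 20 * log10(m * f) - 47
  m * f = 8.2 * 1000 = 8200
  log10(8200) = 3.91381
  STL = 20 * 3.91381 - 47 = 78.2762 - 47 = 31.3 dB

31.3 dB


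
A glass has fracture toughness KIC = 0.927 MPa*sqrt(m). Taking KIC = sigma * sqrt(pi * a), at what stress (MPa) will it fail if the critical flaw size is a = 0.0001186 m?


Rearrange KIC = sigma * sqrt(pi * a):
  sigma = KIC / sqrt(pi * a)
  sqrt(pi * 0.0001186) = 0.019303
  sigma = 0.927 / 0.019303 = 48.02 MPa

48.02 MPa


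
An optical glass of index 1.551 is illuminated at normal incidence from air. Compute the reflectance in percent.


Fresnel reflectance at normal incidence:
  R = ((n - 1)/(n + 1))^2
  (n - 1)/(n + 1) = (1.551 - 1)/(1.551 + 1) = 0.215994
  R = 0.215994^2 = 0.0466534
  R(%) = 0.0466534 * 100 = 4.665%

4.665%


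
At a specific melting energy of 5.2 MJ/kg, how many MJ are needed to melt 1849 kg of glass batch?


Total energy = mass * specific energy
  E = 1849 * 5.2 = 9614.8 MJ

9614.8 MJ


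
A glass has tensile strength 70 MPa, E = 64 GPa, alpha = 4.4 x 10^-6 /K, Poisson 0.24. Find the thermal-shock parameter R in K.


Thermal shock resistance: R = sigma * (1 - nu) / (E * alpha)
  Numerator = 70 * (1 - 0.24) = 53.2
  Denominator = 64 * 1000 * (4.4 x 10^-6) = 0.2816
  R = 53.2 / 0.2816 = 188.9 K

188.9 K


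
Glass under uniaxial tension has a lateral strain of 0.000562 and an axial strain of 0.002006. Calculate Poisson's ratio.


Poisson's ratio: nu = lateral strain / axial strain
  nu = 0.000562 / 0.002006 = 0.2802

0.2802


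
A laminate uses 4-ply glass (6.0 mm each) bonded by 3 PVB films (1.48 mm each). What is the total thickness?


Total thickness = glass contribution + PVB contribution
  Glass: 4 * 6.0 = 24.0 mm
  PVB: 3 * 1.48 = 4.44 mm
  Total = 24.0 + 4.44 = 28.44 mm

28.44 mm


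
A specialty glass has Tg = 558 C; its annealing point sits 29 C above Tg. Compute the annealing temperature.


The annealing temperature is Tg plus the offset:
  T_anneal = 558 + 29 = 587 C

587 C


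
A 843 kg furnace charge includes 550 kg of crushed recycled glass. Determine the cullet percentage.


Cullet ratio = (cullet mass / total batch mass) * 100
  Ratio = 550 / 843 * 100 = 65.24%

65.24%


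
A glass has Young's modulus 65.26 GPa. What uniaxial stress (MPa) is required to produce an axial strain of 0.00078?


Rearrange E = sigma / epsilon:
  sigma = E * epsilon
  E (MPa) = 65.26 * 1000 = 65260
  sigma = 65260 * 0.00078 = 50.9 MPa

50.9 MPa


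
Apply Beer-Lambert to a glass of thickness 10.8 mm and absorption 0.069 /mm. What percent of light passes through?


Beer-Lambert law: T = exp(-alpha * thickness)
  exponent = -0.069 * 10.8 = -0.7452
  T = exp(-0.7452) = 0.4746
  Percentage = 0.4746 * 100 = 47.46%

47.46%


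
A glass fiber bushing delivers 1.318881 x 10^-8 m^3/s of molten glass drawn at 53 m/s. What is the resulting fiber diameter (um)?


Cross-sectional area from continuity:
  A = Q / v = 1.318881 x 10^-8 / 53 = 2.488455 x 10^-10 m^2
Diameter from circular cross-section:
  d = sqrt(4A / pi) * 10^6 (m -> um)
  d = sqrt(4 * 2.488455 x 10^-10 / pi) * 10^6 = 17.8 um

17.8 um


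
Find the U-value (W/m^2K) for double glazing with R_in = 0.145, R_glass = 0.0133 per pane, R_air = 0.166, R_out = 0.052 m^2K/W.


Total thermal resistance (series):
  R_total = R_in + R_glass + R_air + R_glass + R_out
  R_total = 0.145 + 0.0133 + 0.166 + 0.0133 + 0.052 = 0.3896 m^2K/W
U-value = 1 / R_total = 1 / 0.3896 = 2.567 W/m^2K

2.567 W/m^2K


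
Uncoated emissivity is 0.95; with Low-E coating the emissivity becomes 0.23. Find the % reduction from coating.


Percentage reduction = (1 - coated/uncoated) * 100
  Ratio = 0.23 / 0.95 = 0.2421
  Reduction = (1 - 0.2421) * 100 = 75.8%

75.8%


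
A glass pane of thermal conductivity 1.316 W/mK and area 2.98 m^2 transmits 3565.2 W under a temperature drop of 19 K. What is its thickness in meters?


Fourier's law: t = k * A * dT / Q
  t = 1.316 * 2.98 * 19 / 3565.2
  t = 74.51192 / 3565.2 = 0.0209 m

0.0209 m


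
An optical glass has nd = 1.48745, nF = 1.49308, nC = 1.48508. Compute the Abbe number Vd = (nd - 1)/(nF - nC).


Abbe number formula: Vd = (nd - 1) / (nF - nC)
  nd - 1 = 1.48745 - 1 = 0.48745
  nF - nC = 1.49308 - 1.48508 = 0.008
  Vd = 0.48745 / 0.008 = 60.93

60.93


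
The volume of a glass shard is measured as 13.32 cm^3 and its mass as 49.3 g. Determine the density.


Use the definition of density:
  rho = mass / volume
  rho = 49.3 / 13.32 = 3.701 g/cm^3

3.701 g/cm^3


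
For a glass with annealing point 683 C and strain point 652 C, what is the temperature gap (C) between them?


Gap = T_anneal - T_strain:
  gap = 683 - 652 = 31 C

31 C


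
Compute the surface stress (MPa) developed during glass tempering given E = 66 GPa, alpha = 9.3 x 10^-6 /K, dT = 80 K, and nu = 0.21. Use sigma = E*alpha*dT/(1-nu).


Tempering stress: sigma = E * alpha * dT / (1 - nu)
  E (MPa) = 66 * 1000 = 66000
  Numerator = 66000 * (9.3 x 10^-6) * 80 = 49.104
  Denominator = 1 - 0.21 = 0.79
  sigma = 49.104 / 0.79 = 62.2 MPa

62.2 MPa


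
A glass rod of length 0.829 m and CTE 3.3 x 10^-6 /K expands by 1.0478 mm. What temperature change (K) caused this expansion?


Rearrange dL = alpha * L0 * dT for dT:
  dT = dL / (alpha * L0)
  dL (m) = 1.0478 / 1000 = 0.0010478
  dT = 0.0010478 / ((3.3 x 10^-6) * 0.829) = 383.0 K

383.0 K


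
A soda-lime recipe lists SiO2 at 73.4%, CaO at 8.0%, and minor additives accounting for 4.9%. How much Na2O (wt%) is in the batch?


Pieces sum to 100%:
  Na2O = 100 - (SiO2 + CaO + others)
  Na2O = 100 - (73.4 + 8.0 + 4.9) = 13.7%

13.7%


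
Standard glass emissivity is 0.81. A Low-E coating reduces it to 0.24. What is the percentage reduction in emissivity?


Percentage reduction = (1 - coated/uncoated) * 100
  Ratio = 0.24 / 0.81 = 0.2963
  Reduction = (1 - 0.2963) * 100 = 70.4%

70.4%


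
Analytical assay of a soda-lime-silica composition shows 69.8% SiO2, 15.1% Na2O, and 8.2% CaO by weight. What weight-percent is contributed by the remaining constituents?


Sum the three major oxides:
  SiO2 + Na2O + CaO = 69.8 + 15.1 + 8.2 = 93.1%
Subtract from 100%:
  Others = 100 - 93.1 = 6.9%

6.9%


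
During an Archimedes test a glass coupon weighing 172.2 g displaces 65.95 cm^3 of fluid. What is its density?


Use the definition of density:
  rho = mass / volume
  rho = 172.2 / 65.95 = 2.611 g/cm^3

2.611 g/cm^3


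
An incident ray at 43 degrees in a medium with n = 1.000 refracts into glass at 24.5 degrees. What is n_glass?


Apply Snell's law: n1 * sin(theta1) = n2 * sin(theta2)
  n2 = n1 * sin(theta1) / sin(theta2)
  sin(43) = 0.681998
  sin(24.5) = 0.414693
  n2 = 1.000 * 0.681998 / 0.414693 = 1.6446

1.6446


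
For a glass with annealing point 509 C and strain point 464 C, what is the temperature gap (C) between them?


Gap = T_anneal - T_strain:
  gap = 509 - 464 = 45 C

45 C


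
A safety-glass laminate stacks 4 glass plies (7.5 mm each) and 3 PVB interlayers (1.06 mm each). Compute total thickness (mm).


Total thickness = glass contribution + PVB contribution
  Glass: 4 * 7.5 = 30.0 mm
  PVB: 3 * 1.06 = 3.18 mm
  Total = 30.0 + 3.18 = 33.18 mm

33.18 mm


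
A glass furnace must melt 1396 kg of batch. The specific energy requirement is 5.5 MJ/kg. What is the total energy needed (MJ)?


Total energy = mass * specific energy
  E = 1396 * 5.5 = 7678 MJ

7678 MJ


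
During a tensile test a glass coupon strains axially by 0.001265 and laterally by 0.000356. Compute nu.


Poisson's ratio: nu = lateral strain / axial strain
  nu = 0.000356 / 0.001265 = 0.2814

0.2814


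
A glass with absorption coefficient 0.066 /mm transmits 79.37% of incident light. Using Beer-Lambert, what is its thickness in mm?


Rearrange T = exp(-alpha * thickness):
  thickness = -ln(T) / alpha
  T = 79.37/100 = 0.7937
  ln(T) = -0.23105
  -ln(T) = 0.23105
  thickness = 0.23105 / 0.066 = 3.5 mm

3.5 mm


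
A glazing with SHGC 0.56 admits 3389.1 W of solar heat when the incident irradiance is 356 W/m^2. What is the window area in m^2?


Rearrange Q = Area * SHGC * Irradiance:
  Area = Q / (SHGC * Irradiance)
  Area = 3389.1 / (0.56 * 356) = 17.0 m^2

17.0 m^2


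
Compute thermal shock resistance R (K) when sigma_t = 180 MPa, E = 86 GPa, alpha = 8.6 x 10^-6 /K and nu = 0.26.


Thermal shock resistance: R = sigma * (1 - nu) / (E * alpha)
  Numerator = 180 * (1 - 0.26) = 133.2
  Denominator = 86 * 1000 * (8.6 x 10^-6) = 0.7396
  R = 133.2 / 0.7396 = 180.1 K

180.1 K


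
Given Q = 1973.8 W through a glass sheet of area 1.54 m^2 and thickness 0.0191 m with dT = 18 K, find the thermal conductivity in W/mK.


Fourier's law rearranged: k = Q * t / (A * dT)
  Numerator = 1973.8 * 0.0191 = 37.69958
  Denominator = 1.54 * 18 = 27.72
  k = 37.69958 / 27.72 = 1.36 W/mK

1.36 W/mK


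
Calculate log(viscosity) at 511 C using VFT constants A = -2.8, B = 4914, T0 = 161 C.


VFT equation: log(eta) = A + B / (T - T0)
  T - T0 = 511 - 161 = 350
  B / (T - T0) = 4914 / 350 = 14.04
  log(eta) = -2.8 + 14.04 = 11.24

11.24


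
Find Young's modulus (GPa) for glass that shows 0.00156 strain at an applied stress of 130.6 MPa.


Young's modulus: E = stress / strain
  E = 130.6 MPa / 0.00156 = 83717.95 MPa
Convert to GPa: 83717.95 / 1000 = 83.72 GPa

83.72 GPa


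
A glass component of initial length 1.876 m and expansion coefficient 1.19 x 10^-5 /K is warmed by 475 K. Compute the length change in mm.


Thermal expansion formula: dL = alpha * L0 * dT
  dL = (1.19 x 10^-5) * 1.876 * 475 = 0.01060409 m
Convert to mm: 0.01060409 * 1000 = 10.6041 mm

10.6041 mm


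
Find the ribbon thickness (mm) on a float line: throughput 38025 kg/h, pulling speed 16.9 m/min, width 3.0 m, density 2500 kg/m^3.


Ribbon cross-section from mass balance:
  Volume rate = throughput / density = 38025 / 2500 = 15.21 m^3/h
  thickness = volume rate / (speed * 60 * width), i.e.
  thickness = throughput / (60 * speed * width * density) * 1000
  thickness = 38025 / (60 * 16.9 * 3.0 * 2500) * 1000 = 5.0 mm

5.0 mm


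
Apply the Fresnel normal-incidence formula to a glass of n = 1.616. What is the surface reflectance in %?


Fresnel reflectance at normal incidence:
  R = ((n - 1)/(n + 1))^2
  (n - 1)/(n + 1) = (1.616 - 1)/(1.616 + 1) = 0.235474
  R = 0.235474^2 = 0.055448
  R(%) = 0.055448 * 100 = 5.545%

5.545%


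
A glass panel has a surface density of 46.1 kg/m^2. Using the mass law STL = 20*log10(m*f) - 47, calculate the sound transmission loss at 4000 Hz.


Mass law: STL = 20 * log10(m * f) - 47
  m * f = 46.1 * 4000 = 184400
  log10(184400) = 5.26576
  STL = 20 * 5.26576 - 47 = 105.3152 - 47 = 58.3 dB

58.3 dB


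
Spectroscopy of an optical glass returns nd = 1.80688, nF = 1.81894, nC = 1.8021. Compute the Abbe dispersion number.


Abbe number formula: Vd = (nd - 1) / (nF - nC)
  nd - 1 = 1.80688 - 1 = 0.80688
  nF - nC = 1.81894 - 1.8021 = 0.01684
  Vd = 0.80688 / 0.01684 = 47.91

47.91


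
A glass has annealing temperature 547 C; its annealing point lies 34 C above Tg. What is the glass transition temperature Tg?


Rearrange T_anneal = Tg + offset for Tg:
  Tg = T_anneal - offset = 547 - 34 = 513 C

513 C


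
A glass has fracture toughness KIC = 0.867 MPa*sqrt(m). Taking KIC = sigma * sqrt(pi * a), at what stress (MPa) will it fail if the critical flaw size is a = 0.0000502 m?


Rearrange KIC = sigma * sqrt(pi * a):
  sigma = KIC / sqrt(pi * a)
  sqrt(pi * 0.0000502) = 0.012558
  sigma = 0.867 / 0.012558 = 69.04 MPa

69.04 MPa


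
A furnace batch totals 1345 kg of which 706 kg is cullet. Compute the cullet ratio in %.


Cullet ratio = (cullet mass / total batch mass) * 100
  Ratio = 706 / 1345 * 100 = 52.49%

52.49%


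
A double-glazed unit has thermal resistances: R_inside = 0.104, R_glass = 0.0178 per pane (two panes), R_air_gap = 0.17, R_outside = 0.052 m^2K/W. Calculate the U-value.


Total thermal resistance (series):
  R_total = R_in + R_glass + R_air + R_glass + R_out
  R_total = 0.104 + 0.0178 + 0.17 + 0.0178 + 0.052 = 0.3616 m^2K/W
U-value = 1 / R_total = 1 / 0.3616 = 2.765 W/m^2K

2.765 W/m^2K


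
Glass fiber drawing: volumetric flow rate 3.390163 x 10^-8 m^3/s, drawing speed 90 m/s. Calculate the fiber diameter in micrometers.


Cross-sectional area from continuity:
  A = Q / v = 3.390163 x 10^-8 / 90 = 3.766848 x 10^-10 m^2
Diameter from circular cross-section:
  d = sqrt(4A / pi) * 10^6 (m -> um)
  d = sqrt(4 * 3.766848 x 10^-10 / pi) * 10^6 = 21.9 um

21.9 um


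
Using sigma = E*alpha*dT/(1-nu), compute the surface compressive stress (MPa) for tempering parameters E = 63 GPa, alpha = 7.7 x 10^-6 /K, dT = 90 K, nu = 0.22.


Tempering stress: sigma = E * alpha * dT / (1 - nu)
  E (MPa) = 63 * 1000 = 63000
  Numerator = 63000 * (7.7 x 10^-6) * 90 = 43.659
  Denominator = 1 - 0.22 = 0.78
  sigma = 43.659 / 0.78 = 56.0 MPa

56.0 MPa


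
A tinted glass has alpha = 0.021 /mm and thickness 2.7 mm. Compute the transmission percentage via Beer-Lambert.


Beer-Lambert law: T = exp(-alpha * thickness)
  exponent = -0.021 * 2.7 = -0.0567
  T = exp(-0.0567) = 0.9449
  Percentage = 0.9449 * 100 = 94.49%

94.49%


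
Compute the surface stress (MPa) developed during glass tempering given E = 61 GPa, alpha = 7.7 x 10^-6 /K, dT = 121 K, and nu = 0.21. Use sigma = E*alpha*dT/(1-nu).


Tempering stress: sigma = E * alpha * dT / (1 - nu)
  E (MPa) = 61 * 1000 = 61000
  Numerator = 61000 * (7.7 x 10^-6) * 121 = 56.8337
  Denominator = 1 - 0.21 = 0.79
  sigma = 56.8337 / 0.79 = 71.9 MPa

71.9 MPa


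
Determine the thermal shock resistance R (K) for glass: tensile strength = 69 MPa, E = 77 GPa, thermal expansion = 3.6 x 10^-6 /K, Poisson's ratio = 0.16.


Thermal shock resistance: R = sigma * (1 - nu) / (E * alpha)
  Numerator = 69 * (1 - 0.16) = 57.96
  Denominator = 77 * 1000 * (3.6 x 10^-6) = 0.2772
  R = 57.96 / 0.2772 = 209.1 K

209.1 K


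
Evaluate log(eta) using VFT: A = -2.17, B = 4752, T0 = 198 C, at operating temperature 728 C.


VFT equation: log(eta) = A + B / (T - T0)
  T - T0 = 728 - 198 = 530
  B / (T - T0) = 4752 / 530 = 8.966
  log(eta) = -2.17 + 8.966 = 6.796

6.796


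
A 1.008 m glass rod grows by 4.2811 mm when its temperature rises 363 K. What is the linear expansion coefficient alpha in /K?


Rearrange dL = alpha * L0 * dT for alpha:
  alpha = dL / (L0 * dT)
  alpha = (4.2811 / 1000) / (1.008 * 363) = 0.0000117 /K = 1.17 x 10^-5 /K

1.17 x 10^-5 /K


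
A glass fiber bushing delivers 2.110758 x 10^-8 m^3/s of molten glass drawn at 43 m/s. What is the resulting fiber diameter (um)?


Cross-sectional area from continuity:
  A = Q / v = 2.110758 x 10^-8 / 43 = 4.90874 x 10^-10 m^2
Diameter from circular cross-section:
  d = sqrt(4A / pi) * 10^6 (m -> um)
  d = sqrt(4 * 4.90874 x 10^-10 / pi) * 10^6 = 25.0 um

25.0 um


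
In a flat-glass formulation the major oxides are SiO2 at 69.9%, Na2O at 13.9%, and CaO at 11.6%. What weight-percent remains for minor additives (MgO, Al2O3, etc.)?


Sum the three major oxides:
  SiO2 + Na2O + CaO = 69.9 + 13.9 + 11.6 = 95.4%
Subtract from 100%:
  Others = 100 - 95.4 = 4.6%

4.6%


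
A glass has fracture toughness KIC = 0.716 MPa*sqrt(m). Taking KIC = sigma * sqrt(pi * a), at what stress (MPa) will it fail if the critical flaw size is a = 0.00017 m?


Rearrange KIC = sigma * sqrt(pi * a):
  sigma = KIC / sqrt(pi * a)
  sqrt(pi * 0.00017) = 0.02311
  sigma = 0.716 / 0.02311 = 30.98 MPa

30.98 MPa


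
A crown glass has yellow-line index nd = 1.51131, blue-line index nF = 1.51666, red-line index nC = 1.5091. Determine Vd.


Abbe number formula: Vd = (nd - 1) / (nF - nC)
  nd - 1 = 1.51131 - 1 = 0.51131
  nF - nC = 1.51666 - 1.5091 = 0.00756
  Vd = 0.51131 / 0.00756 = 67.63

67.63


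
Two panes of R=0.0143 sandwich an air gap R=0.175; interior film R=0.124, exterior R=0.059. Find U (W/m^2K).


Total thermal resistance (series):
  R_total = R_in + R_glass + R_air + R_glass + R_out
  R_total = 0.124 + 0.0143 + 0.175 + 0.0143 + 0.059 = 0.3866 m^2K/W
U-value = 1 / R_total = 1 / 0.3866 = 2.587 W/m^2K

2.587 W/m^2K


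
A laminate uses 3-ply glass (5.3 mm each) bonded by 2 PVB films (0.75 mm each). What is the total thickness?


Total thickness = glass contribution + PVB contribution
  Glass: 3 * 5.3 = 15.9 mm
  PVB: 2 * 0.75 = 1.5 mm
  Total = 15.9 + 1.5 = 17.4 mm

17.4 mm


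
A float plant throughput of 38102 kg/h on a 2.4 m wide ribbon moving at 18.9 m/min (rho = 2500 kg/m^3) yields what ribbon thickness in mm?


Ribbon cross-section from mass balance:
  Volume rate = throughput / density = 38102 / 2500 = 15.2408 m^3/h
  thickness = volume rate / (speed * 60 * width), i.e.
  thickness = throughput / (60 * speed * width * density) * 1000
  thickness = 38102 / (60 * 18.9 * 2.4 * 2500) * 1000 = 5.6 mm

5.6 mm


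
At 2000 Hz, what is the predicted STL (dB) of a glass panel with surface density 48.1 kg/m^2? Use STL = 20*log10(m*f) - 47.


Mass law: STL = 20 * log10(m * f) - 47
  m * f = 48.1 * 2000 = 96200
  log10(96200) = 4.98318
  STL = 20 * 4.98318 - 47 = 99.6636 - 47 = 52.7 dB

52.7 dB


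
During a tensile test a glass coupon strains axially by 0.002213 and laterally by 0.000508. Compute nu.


Poisson's ratio: nu = lateral strain / axial strain
  nu = 0.000508 / 0.002213 = 0.2296

0.2296


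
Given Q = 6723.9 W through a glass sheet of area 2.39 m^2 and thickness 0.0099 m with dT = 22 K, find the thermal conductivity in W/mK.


Fourier's law rearranged: k = Q * t / (A * dT)
  Numerator = 6723.9 * 0.0099 = 66.56661
  Denominator = 2.39 * 22 = 52.58
  k = 66.56661 / 52.58 = 1.266 W/mK

1.266 W/mK


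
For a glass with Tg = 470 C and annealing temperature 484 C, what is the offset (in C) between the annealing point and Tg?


Offset = T_anneal - Tg:
  offset = 484 - 470 = 14 C

14 C


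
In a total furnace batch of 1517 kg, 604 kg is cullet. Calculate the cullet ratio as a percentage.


Cullet ratio = (cullet mass / total batch mass) * 100
  Ratio = 604 / 1517 * 100 = 39.82%

39.82%


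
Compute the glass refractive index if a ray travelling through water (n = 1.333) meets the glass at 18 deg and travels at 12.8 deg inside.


Apply Snell's law: n1 * sin(theta1) = n2 * sin(theta2)
  n2 = n1 * sin(theta1) / sin(theta2)
  sin(18) = 0.309017
  sin(12.8) = 0.221548
  n2 = 1.333 * 0.309017 / 0.221548 = 1.8593

1.8593


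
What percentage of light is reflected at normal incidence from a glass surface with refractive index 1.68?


Fresnel reflectance at normal incidence:
  R = ((n - 1)/(n + 1))^2
  (n - 1)/(n + 1) = (1.68 - 1)/(1.68 + 1) = 0.253731
  R = 0.253731^2 = 0.0643794
  R(%) = 0.0643794 * 100 = 6.438%

6.438%


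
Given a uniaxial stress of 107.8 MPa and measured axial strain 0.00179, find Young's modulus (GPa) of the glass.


Young's modulus: E = stress / strain
  E = 107.8 MPa / 0.00179 = 60223.46 MPa
Convert to GPa: 60223.46 / 1000 = 60.22 GPa

60.22 GPa


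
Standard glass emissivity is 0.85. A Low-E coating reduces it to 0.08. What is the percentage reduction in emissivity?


Percentage reduction = (1 - coated/uncoated) * 100
  Ratio = 0.08 / 0.85 = 0.0941
  Reduction = (1 - 0.0941) * 100 = 90.6%

90.6%


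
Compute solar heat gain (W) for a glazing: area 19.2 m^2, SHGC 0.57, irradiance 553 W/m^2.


Solar heat gain: Q = Area * SHGC * Irradiance
  Q = 19.2 * 0.57 * 553 = 6052 W

6052 W


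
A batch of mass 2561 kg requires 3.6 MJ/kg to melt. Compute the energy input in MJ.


Total energy = mass * specific energy
  E = 2561 * 3.6 = 9219.6 MJ

9219.6 MJ


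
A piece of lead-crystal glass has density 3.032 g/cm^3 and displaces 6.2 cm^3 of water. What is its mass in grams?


Rearrange rho = m / V:
  m = rho * V
  m = 3.032 * 6.2 = 18.798 g

18.798 g


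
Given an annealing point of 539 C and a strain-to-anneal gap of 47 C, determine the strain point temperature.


Strain point = annealing point - difference:
  T_strain = 539 - 47 = 492 C

492 C


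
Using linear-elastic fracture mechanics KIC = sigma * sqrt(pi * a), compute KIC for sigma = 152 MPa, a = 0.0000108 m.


Fracture toughness: KIC = sigma * sqrt(pi * a)
  pi * a = pi * 0.0000108 = 0.000033929
  sqrt(pi * a) = 0.005825
  KIC = 152 * 0.005825 = 0.885 MPa*sqrt(m)

0.885 MPa*sqrt(m)


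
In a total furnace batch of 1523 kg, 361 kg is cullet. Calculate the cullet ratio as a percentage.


Cullet ratio = (cullet mass / total batch mass) * 100
  Ratio = 361 / 1523 * 100 = 23.7%

23.7%


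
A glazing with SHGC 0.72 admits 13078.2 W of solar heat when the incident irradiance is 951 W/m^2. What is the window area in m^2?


Rearrange Q = Area * SHGC * Irradiance:
  Area = Q / (SHGC * Irradiance)
  Area = 13078.2 / (0.72 * 951) = 19.1 m^2

19.1 m^2


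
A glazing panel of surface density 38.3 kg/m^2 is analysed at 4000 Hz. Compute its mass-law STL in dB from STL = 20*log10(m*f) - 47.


Mass law: STL = 20 * log10(m * f) - 47
  m * f = 38.3 * 4000 = 153200
  log10(153200) = 5.18526
  STL = 20 * 5.18526 - 47 = 103.7052 - 47 = 56.7 dB

56.7 dB


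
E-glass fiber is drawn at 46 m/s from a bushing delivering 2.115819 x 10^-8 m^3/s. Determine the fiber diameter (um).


Cross-sectional area from continuity:
  A = Q / v = 2.115819 x 10^-8 / 46 = 4.599607 x 10^-10 m^2
Diameter from circular cross-section:
  d = sqrt(4A / pi) * 10^6 (m -> um)
  d = sqrt(4 * 4.599607 x 10^-10 / pi) * 10^6 = 24.2 um

24.2 um


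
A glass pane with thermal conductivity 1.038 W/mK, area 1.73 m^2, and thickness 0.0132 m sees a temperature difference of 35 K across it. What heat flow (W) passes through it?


Fourier's law: Q = k * A * dT / t
  Q = 1.038 * 1.73 * 35 / 0.0132
  Q = 62.8509 / 0.0132 = 4761.4 W

4761.4 W


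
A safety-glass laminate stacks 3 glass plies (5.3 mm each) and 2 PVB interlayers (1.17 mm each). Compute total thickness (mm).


Total thickness = glass contribution + PVB contribution
  Glass: 3 * 5.3 = 15.9 mm
  PVB: 2 * 1.17 = 2.34 mm
  Total = 15.9 + 2.34 = 18.24 mm

18.24 mm


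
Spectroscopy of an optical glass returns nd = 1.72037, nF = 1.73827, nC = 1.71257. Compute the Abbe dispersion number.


Abbe number formula: Vd = (nd - 1) / (nF - nC)
  nd - 1 = 1.72037 - 1 = 0.72037
  nF - nC = 1.73827 - 1.71257 = 0.0257
  Vd = 0.72037 / 0.0257 = 28.03

28.03


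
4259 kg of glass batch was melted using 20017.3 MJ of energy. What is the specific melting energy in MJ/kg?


Rearrange E = m * s for s:
  s = E / m
  s = 20017.3 / 4259 = 4.7 MJ/kg

4.7 MJ/kg


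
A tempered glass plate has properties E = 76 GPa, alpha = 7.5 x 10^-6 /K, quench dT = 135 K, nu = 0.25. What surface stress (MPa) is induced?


Tempering stress: sigma = E * alpha * dT / (1 - nu)
  E (MPa) = 76 * 1000 = 76000
  Numerator = 76000 * (7.5 x 10^-6) * 135 = 76.95
  Denominator = 1 - 0.25 = 0.75
  sigma = 76.95 / 0.75 = 102.6 MPa

102.6 MPa


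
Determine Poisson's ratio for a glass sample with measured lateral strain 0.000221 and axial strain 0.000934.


Poisson's ratio: nu = lateral strain / axial strain
  nu = 0.000221 / 0.000934 = 0.2366

0.2366


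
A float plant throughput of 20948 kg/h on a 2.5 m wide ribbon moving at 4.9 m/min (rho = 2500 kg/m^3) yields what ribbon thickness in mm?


Ribbon cross-section from mass balance:
  Volume rate = throughput / density = 20948 / 2500 = 8.3792 m^3/h
  thickness = volume rate / (speed * 60 * width), i.e.
  thickness = throughput / (60 * speed * width * density) * 1000
  thickness = 20948 / (60 * 4.9 * 2.5 * 2500) * 1000 = 11.4 mm

11.4 mm


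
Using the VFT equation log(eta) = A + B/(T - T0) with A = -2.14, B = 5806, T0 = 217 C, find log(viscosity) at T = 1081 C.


VFT equation: log(eta) = A + B / (T - T0)
  T - T0 = 1081 - 217 = 864
  B / (T - T0) = 5806 / 864 = 6.72
  log(eta) = -2.14 + 6.72 = 4.58

4.58


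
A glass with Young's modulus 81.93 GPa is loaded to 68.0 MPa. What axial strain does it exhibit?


Rearrange E = sigma / epsilon:
  epsilon = sigma / E
  E (MPa) = 81.93 * 1000 = 81930
  epsilon = 68.0 / 81930 = 0.00083

0.00083


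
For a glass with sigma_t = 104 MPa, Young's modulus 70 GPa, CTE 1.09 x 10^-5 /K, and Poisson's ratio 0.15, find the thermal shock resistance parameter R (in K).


Thermal shock resistance: R = sigma * (1 - nu) / (E * alpha)
  Numerator = 104 * (1 - 0.15) = 88.4
  Denominator = 70 * 1000 * (1.09 x 10^-5) = 0.763
  R = 88.4 / 0.763 = 115.9 K

115.9 K


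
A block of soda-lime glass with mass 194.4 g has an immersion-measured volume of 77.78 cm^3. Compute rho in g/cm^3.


Use the definition of density:
  rho = mass / volume
  rho = 194.4 / 77.78 = 2.499 g/cm^3

2.499 g/cm^3


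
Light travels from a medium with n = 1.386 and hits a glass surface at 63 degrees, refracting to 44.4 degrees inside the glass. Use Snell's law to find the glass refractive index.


Apply Snell's law: n1 * sin(theta1) = n2 * sin(theta2)
  n2 = n1 * sin(theta1) / sin(theta2)
  sin(63) = 0.891007
  sin(44.4) = 0.699663
  n2 = 1.386 * 0.891007 / 0.699663 = 1.765

1.765


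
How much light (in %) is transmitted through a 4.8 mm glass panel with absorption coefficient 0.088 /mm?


Beer-Lambert law: T = exp(-alpha * thickness)
  exponent = -0.088 * 4.8 = -0.4224
  T = exp(-0.4224) = 0.6555
  Percentage = 0.6555 * 100 = 65.55%

65.55%


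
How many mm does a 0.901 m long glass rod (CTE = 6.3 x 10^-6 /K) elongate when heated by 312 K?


Thermal expansion formula: dL = alpha * L0 * dT
  dL = (6.3 x 10^-6) * 0.901 * 312 = 0.00177101 m
Convert to mm: 0.00177101 * 1000 = 1.771 mm

1.771 mm


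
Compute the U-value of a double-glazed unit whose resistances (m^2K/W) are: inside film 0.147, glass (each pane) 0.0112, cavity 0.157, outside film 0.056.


Total thermal resistance (series):
  R_total = R_in + R_glass + R_air + R_glass + R_out
  R_total = 0.147 + 0.0112 + 0.157 + 0.0112 + 0.056 = 0.3824 m^2K/W
U-value = 1 / R_total = 1 / 0.3824 = 2.615 W/m^2K

2.615 W/m^2K


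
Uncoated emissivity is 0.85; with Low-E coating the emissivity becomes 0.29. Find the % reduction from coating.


Percentage reduction = (1 - coated/uncoated) * 100
  Ratio = 0.29 / 0.85 = 0.3412
  Reduction = (1 - 0.3412) * 100 = 65.9%

65.9%


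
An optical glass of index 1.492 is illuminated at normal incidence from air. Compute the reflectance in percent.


Fresnel reflectance at normal incidence:
  R = ((n - 1)/(n + 1))^2
  (n - 1)/(n + 1) = (1.492 - 1)/(1.492 + 1) = 0.197432
  R = 0.197432^2 = 0.0389794
  R(%) = 0.0389794 * 100 = 3.898%

3.898%


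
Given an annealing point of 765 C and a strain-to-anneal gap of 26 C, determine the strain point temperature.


Strain point = annealing point - difference:
  T_strain = 765 - 26 = 739 C

739 C


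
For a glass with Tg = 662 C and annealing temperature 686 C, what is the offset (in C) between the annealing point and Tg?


Offset = T_anneal - Tg:
  offset = 686 - 662 = 24 C

24 C


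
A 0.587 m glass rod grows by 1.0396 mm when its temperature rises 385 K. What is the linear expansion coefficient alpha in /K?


Rearrange dL = alpha * L0 * dT for alpha:
  alpha = dL / (L0 * dT)
  alpha = (1.0396 / 1000) / (0.587 * 385) = 0.0000046 /K = 4.6 x 10^-6 /K

4.6 x 10^-6 /K


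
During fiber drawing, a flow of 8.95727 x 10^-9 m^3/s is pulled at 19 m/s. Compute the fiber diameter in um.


Cross-sectional area from continuity:
  A = Q / v = 8.95727 x 10^-9 / 19 = 4.714353 x 10^-10 m^2
Diameter from circular cross-section:
  d = sqrt(4A / pi) * 10^6 (m -> um)
  d = sqrt(4 * 4.714353 x 10^-10 / pi) * 10^6 = 24.5 um

24.5 um


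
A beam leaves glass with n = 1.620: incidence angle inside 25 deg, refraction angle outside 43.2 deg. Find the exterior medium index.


Apply Snell's law: n1 * sin(theta1) = n2 * sin(theta2)
  n2 = n1 * sin(theta1) / sin(theta2)
  sin(25) = 0.422618
  sin(43.2) = 0.684547
  n2 = 1.620 * 0.422618 / 0.684547 = 1.0001

1.0001


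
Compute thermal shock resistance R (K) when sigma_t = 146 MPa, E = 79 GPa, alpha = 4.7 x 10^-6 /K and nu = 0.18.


Thermal shock resistance: R = sigma * (1 - nu) / (E * alpha)
  Numerator = 146 * (1 - 0.18) = 119.72
  Denominator = 79 * 1000 * (4.7 x 10^-6) = 0.3713
  R = 119.72 / 0.3713 = 322.4 K

322.4 K


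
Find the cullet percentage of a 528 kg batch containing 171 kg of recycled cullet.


Cullet ratio = (cullet mass / total batch mass) * 100
  Ratio = 171 / 528 * 100 = 32.39%

32.39%


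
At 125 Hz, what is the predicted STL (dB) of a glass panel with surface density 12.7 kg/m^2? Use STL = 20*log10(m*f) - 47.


Mass law: STL = 20 * log10(m * f) - 47
  m * f = 12.7 * 125 = 1587.5
  log10(1587.5) = 3.20071
  STL = 20 * 3.20071 - 47 = 64.0142 - 47 = 17.0 dB

17.0 dB


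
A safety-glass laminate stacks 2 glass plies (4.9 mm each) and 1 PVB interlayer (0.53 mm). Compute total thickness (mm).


Total thickness = glass contribution + PVB contribution
  Glass: 2 * 4.9 = 9.8 mm
  PVB: 1 * 0.53 = 0.53 mm
  Total = 9.8 + 0.53 = 10.33 mm

10.33 mm


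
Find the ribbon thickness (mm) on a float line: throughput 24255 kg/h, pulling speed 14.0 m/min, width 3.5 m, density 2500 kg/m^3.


Ribbon cross-section from mass balance:
  Volume rate = throughput / density = 24255 / 2500 = 9.702 m^3/h
  thickness = volume rate / (speed * 60 * width), i.e.
  thickness = throughput / (60 * speed * width * density) * 1000
  thickness = 24255 / (60 * 14.0 * 3.5 * 2500) * 1000 = 3.3 mm

3.3 mm


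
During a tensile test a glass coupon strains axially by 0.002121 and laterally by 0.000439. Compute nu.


Poisson's ratio: nu = lateral strain / axial strain
  nu = 0.000439 / 0.002121 = 0.207

0.207


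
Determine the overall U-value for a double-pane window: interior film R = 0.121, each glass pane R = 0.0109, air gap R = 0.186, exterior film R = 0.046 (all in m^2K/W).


Total thermal resistance (series):
  R_total = R_in + R_glass + R_air + R_glass + R_out
  R_total = 0.121 + 0.0109 + 0.186 + 0.0109 + 0.046 = 0.3748 m^2K/W
U-value = 1 / R_total = 1 / 0.3748 = 2.668 W/m^2K

2.668 W/m^2K


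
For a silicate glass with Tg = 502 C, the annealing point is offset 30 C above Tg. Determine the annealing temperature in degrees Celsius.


The annealing temperature is Tg plus the offset:
  T_anneal = 502 + 30 = 532 C

532 C


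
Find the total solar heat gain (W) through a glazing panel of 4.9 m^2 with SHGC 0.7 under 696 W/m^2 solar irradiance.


Solar heat gain: Q = Area * SHGC * Irradiance
  Q = 4.9 * 0.7 * 696 = 2387.3 W

2387.3 W


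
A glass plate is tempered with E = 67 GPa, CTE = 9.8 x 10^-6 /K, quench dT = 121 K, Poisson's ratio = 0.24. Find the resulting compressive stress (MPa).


Tempering stress: sigma = E * alpha * dT / (1 - nu)
  E (MPa) = 67 * 1000 = 67000
  Numerator = 67000 * (9.8 x 10^-6) * 121 = 79.4486
  Denominator = 1 - 0.24 = 0.76
  sigma = 79.4486 / 0.76 = 104.5 MPa

104.5 MPa


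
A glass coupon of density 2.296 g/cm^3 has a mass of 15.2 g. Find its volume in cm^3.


Rearrange rho = m / V:
  V = m / rho
  V = 15.2 / 2.296 = 6.62 cm^3

6.62 cm^3


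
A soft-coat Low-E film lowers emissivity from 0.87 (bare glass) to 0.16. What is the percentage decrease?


Percentage reduction = (1 - coated/uncoated) * 100
  Ratio = 0.16 / 0.87 = 0.1839
  Reduction = (1 - 0.1839) * 100 = 81.6%

81.6%


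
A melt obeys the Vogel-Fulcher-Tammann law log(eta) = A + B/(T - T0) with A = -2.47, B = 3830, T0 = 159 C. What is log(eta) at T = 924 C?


VFT equation: log(eta) = A + B / (T - T0)
  T - T0 = 924 - 159 = 765
  B / (T - T0) = 3830 / 765 = 5.007
  log(eta) = -2.47 + 5.007 = 2.537

2.537


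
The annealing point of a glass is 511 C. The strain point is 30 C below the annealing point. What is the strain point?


Strain point = annealing point - difference:
  T_strain = 511 - 30 = 481 C

481 C


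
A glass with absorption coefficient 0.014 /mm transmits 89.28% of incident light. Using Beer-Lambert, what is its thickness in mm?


Rearrange T = exp(-alpha * thickness):
  thickness = -ln(T) / alpha
  T = 89.28/100 = 0.8928
  ln(T) = -0.11339
  -ln(T) = 0.11339
  thickness = 0.11339 / 0.014 = 8.1 mm

8.1 mm


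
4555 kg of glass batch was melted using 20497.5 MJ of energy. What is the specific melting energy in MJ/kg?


Rearrange E = m * s for s:
  s = E / m
  s = 20497.5 / 4555 = 4.5 MJ/kg

4.5 MJ/kg


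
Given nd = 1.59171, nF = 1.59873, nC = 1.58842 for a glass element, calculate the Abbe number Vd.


Abbe number formula: Vd = (nd - 1) / (nF - nC)
  nd - 1 = 1.59171 - 1 = 0.59171
  nF - nC = 1.59873 - 1.58842 = 0.01031
  Vd = 0.59171 / 0.01031 = 57.39

57.39


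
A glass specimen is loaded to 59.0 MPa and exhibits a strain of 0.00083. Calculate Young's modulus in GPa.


Young's modulus: E = stress / strain
  E = 59.0 MPa / 0.00083 = 71084.34 MPa
Convert to GPa: 71084.34 / 1000 = 71.08 GPa

71.08 GPa


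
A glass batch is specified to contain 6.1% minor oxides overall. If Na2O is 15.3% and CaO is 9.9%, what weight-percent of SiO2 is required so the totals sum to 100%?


Known pieces sum to 100%:
  SiO2 = 100 - (others + Na2O + CaO)
  SiO2 = 100 - (6.1 + 15.3 + 9.9) = 68.7%

68.7%


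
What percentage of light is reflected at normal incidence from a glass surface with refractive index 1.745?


Fresnel reflectance at normal incidence:
  R = ((n - 1)/(n + 1))^2
  (n - 1)/(n + 1) = (1.745 - 1)/(1.745 + 1) = 0.271403
  R = 0.271403^2 = 0.0736596
  R(%) = 0.0736596 * 100 = 7.366%

7.366%


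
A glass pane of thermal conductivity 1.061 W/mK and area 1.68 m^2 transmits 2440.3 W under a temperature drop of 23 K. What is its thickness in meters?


Fourier's law: t = k * A * dT / Q
  t = 1.061 * 1.68 * 23 / 2440.3
  t = 40.99704 / 2440.3 = 0.0168 m

0.0168 m


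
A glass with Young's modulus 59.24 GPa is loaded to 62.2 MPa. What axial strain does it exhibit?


Rearrange E = sigma / epsilon:
  epsilon = sigma / E
  E (MPa) = 59.24 * 1000 = 59240
  epsilon = 62.2 / 59240 = 0.00105

0.00105


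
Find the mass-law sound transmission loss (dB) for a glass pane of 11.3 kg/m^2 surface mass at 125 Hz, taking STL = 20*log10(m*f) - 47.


Mass law: STL = 20 * log10(m * f) - 47
  m * f = 11.3 * 125 = 1412.5
  log10(1412.5) = 3.14999
  STL = 20 * 3.14999 - 47 = 62.9998 - 47 = 16.0 dB

16.0 dB


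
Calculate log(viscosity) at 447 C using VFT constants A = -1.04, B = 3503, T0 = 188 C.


VFT equation: log(eta) = A + B / (T - T0)
  T - T0 = 447 - 188 = 259
  B / (T - T0) = 3503 / 259 = 13.525
  log(eta) = -1.04 + 13.525 = 12.485

12.485


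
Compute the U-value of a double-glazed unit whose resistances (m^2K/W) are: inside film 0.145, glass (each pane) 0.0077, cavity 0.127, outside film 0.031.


Total thermal resistance (series):
  R_total = R_in + R_glass + R_air + R_glass + R_out
  R_total = 0.145 + 0.0077 + 0.127 + 0.0077 + 0.031 = 0.3184 m^2K/W
U-value = 1 / R_total = 1 / 0.3184 = 3.141 W/m^2K

3.141 W/m^2K
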